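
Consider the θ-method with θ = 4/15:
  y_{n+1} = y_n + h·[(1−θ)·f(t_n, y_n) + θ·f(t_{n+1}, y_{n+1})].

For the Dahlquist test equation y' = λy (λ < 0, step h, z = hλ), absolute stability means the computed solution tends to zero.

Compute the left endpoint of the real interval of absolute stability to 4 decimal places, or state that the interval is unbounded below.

On y'=λy, z=hλ:
  y_{n+1} = y_n + z·[11/15·y_n + 4/15·y_{n+1}] ⇒ (1 − 4/15z)y_{n+1} = (1 + 11/15z)y_n
  R(z) = (1 + 11/15z)/(1 − 4/15z).

Boundary: |R(x)|=1, x<0.
x=-1.62: |R|=0.1313
R=−1: 1+11/15x = −1+4/15x ⇒ -7/15x=2 ⇒ x=2/(-7/15)=-4.2857
Confirm numerically:
  x=-3.481: |R|=0.80525 <1
  x=-2.765: |R|=0.59152 <1
  x=-2.688: |R|=0.56570 <1
  x=-4.834: |R|=1.11178 >1
  x=-4.762: |R|=1.09792 >1
  x=-4.634: |R|=1.07270 >1
So |R|<1 on (-4.2857, 0).

z* = -4.2857.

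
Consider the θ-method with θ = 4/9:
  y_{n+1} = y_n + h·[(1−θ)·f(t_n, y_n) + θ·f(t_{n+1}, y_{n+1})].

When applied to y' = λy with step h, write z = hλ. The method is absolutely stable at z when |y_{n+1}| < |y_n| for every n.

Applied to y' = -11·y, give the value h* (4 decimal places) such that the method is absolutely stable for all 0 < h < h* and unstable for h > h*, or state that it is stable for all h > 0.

(-18.0000,0); λ=-11 ⇒ h* = (18)/11 = 1.6364.

Set f=λy, z=hλ:
  y_{n+1} = y_n + z·[5/9·y_n + 4/9·y_{n+1}] ⇒ (1 − 4/9z)y_{n+1} = (1 + 5/9z)y_n
  Hence R(z) = (1 + 5/9z)/(1 − 4/9z).

Find x<0 with |R(x)|<1.
x=-1.11: |R|=0.2567
R=−1: 1+5/9x = −1+4/9x ⇒ -1/9x=2 ⇒ x=2/(-1/9)=-18.0000
Confirm numerically:
  x=-17.092: |R|=0.98826 <1
  x=-13.533: |R|=0.92924 <1
  x=-9.868: |R|=0.83223 <1
  x=-8.974: |R|=0.79896 <1
  x=-18.302: |R|=1.00367 >1
  x=-18.135: |R|=1.00166 >1
Stable set (-18.0000, 0).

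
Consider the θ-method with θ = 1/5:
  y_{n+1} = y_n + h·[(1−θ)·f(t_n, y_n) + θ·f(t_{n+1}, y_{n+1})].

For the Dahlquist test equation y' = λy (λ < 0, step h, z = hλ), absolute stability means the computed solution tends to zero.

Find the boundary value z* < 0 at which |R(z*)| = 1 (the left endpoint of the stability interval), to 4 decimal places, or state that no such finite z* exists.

Test eqn y'=λy, z=hλ:
  y_{n+1} = y_n + z·[4/5·y_n + 1/5·y_{n+1}] ⇒ (1 − 1/5z)y_{n+1} = (1 + 4/5z)y_n
  ⇒ R(z) = (1 + 4/5z)/(1 − 1/5z).

Find x<0 with |R(x)|<1.
x=-0.89: |R|=0.2445
R=−1: 1+4/5x = −1+1/5x ⇒ -3/5x=2 ⇒ x=2/(-3/5)=-3.3333
Confirm numerically:
  x=-3.211: |R|=0.95530 <1
  x=-3.178: |R|=0.94302 <1
  x=-1.904: |R|=0.37891 <1
  x=-1.648: |R|=0.23947 <1
  x=-3.626: |R|=1.10179 >1
  x=-3.573: |R|=1.08387 >1
So |R|<1 on (-3.3333, 0).

z* = -3.3333.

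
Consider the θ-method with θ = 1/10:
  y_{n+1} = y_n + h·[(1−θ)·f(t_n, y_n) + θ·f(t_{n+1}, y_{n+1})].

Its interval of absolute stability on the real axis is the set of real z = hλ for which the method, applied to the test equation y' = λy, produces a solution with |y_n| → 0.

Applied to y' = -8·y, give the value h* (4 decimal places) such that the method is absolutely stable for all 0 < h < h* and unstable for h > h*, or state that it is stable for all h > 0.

Set f=λy, z=hλ:
  y_{n+1} = y_n + z·[9/10·y_n + 1/10·y_{n+1}] ⇒ (1 − 1/10z)y_{n+1} = (1 + 9/10z)y_n
  so R(z) = (1 + 9/10z)/(1 − 1/10z).

Boundary: |R(x)|=1, x<0.
x=-1.23: |R|=0.0953
R=−1: 1+9/10x = −1+1/10x ⇒ -4/5x=2 ⇒ x=2/(-4/5)=-2.5000
Confirm numerically:
  x=-2.160: |R|=0.77632 <1
  x=-1.411: |R|=0.23653 <1
  x=-1.158: |R|=0.03782 <1
  x=-1.138: |R|=0.02173 <1
  x=-2.940: |R|=1.27202 >1
  x=-2.662: |R|=1.10235 >1
  x=-2.576: |R|=1.04835 >1
Stable set (-2.5000, 0).

(-2.5000,0); λ=-8 ⇒ h* = (5/2)/8 = 0.3125.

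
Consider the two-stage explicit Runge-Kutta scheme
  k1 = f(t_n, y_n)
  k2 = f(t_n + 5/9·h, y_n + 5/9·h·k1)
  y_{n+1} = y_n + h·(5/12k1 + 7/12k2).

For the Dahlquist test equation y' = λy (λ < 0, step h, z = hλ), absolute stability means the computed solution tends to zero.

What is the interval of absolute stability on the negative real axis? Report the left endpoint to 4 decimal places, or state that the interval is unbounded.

Set f=λy, z=hλ:
  k1=λy_n ⇒ h·k1=z·y_n;  k2=λ(1+5/9z)y_n ⇒ h·k2=z(1+5/9z)y_n
  y_{n+1}/y_n = 1 + 5/12z + 7/12z(1+5/9z) = 1 + z + 35/108z²
  ⇒ R(z) = 1 + z + 35/108z².

Solve |R(x)|<1 on ℝ⁻.
x=-0.54: |R|=0.5545
R=1: x+35/108x²=0 ⇒ x=−108/35=-3.0857; min R=1−1/(4·35/108)=0.2286>−1
Confirm numerically:
  x=-2.981: |R|=0.89884 <1
  x=-2.355: |R|=0.44232 <1
  x=-2.283: |R|=0.40610 <1
  x=-3.228: |R|=1.14885 >1
  x=-3.161: |R|=1.07712 >1
Stable set (-3.0857, 0).

(-3.0857, 0).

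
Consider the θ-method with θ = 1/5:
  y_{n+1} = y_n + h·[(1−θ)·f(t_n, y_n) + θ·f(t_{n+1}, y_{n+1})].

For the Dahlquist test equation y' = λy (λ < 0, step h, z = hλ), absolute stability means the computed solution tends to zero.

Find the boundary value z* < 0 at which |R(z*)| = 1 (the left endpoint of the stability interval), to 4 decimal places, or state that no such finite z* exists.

left endpoint -3.3333.

Test eqn y'=λy, z=hλ:
  y_{n+1} = y_n + z·[4/5·y_n + 1/5·y_{n+1}] ⇒ (1 − 1/5z)y_{n+1} = (1 + 4/5z)y_n
  so R(z) = (1 + 4/5z)/(1 − 1/5z).

Boundary: |R(x)|=1, x<0.
x=-1.25: |R|=0.0000
R=−1: 1+4/5x = −1+1/5x ⇒ -3/5x=2 ⇒ x=2/(-3/5)=-3.3333
Confirm numerically:
  x=-2.874: |R|=0.82499 <1
  x=-2.644: |R|=0.72946 <1
  x=-2.430: |R|=0.63526 <1
  x=-2.035: |R|=0.44634 <1
  x=-3.795: |R|=1.15748 >1
  x=-3.502: |R|=1.05952 >1
Stable set (-3.3333, 0).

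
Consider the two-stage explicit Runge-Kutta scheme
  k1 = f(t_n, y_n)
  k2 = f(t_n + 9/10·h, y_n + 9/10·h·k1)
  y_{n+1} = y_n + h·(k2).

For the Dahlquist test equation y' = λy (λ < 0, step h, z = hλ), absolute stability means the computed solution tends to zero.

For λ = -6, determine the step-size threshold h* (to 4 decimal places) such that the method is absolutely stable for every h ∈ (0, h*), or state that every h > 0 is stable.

(-1.1111,0); λ=-6 ⇒ h* = (10/9)/6 = 0.1852.

Set f=λy, z=hλ:
  k1=λy_n ⇒ h·k1=z·y_n;  k2=λ(1+9/10z)y_n ⇒ h·k2=z(1+9/10z)y_n
  y_{n+1}/y_n = 1 + z(1+9/10z) = 1 + z + 9/10z²
  Hence R(z) = 1 + z + 9/10z².

Find x<0 with |R(x)|<1.
x=-0.74: |R|=0.7528
R=1: x+9/10x²=0 ⇒ x=−10/9=-1.1111; min R=1−1/(4·9/10)=0.7222>−1
Confirm numerically:
  x=-0.944: |R|=0.85802 <1
  x=-0.907: |R|=0.83338 <1
  x=-0.737: |R|=0.75185 <1
  x=-1.674: |R|=1.84805 >1
  x=-1.477: |R|=1.48638 >1
So |R|<1 on (-1.1111, 0).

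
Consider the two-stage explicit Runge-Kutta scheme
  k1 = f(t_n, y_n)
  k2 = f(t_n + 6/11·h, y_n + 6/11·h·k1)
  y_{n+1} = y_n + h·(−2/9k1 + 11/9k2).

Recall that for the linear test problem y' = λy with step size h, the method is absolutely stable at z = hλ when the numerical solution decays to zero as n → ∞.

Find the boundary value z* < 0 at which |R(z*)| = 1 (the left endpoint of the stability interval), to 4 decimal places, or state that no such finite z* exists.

Set f=λy, z=hλ:
  k1=λy_n ⇒ h·k1=z·y_n;  k2=λ(1+6/11z)y_n ⇒ h·k2=z(1+6/11z)y_n
  y_{n+1}/y_n = 1 − 2/9z + 11/9z(1+6/11z) = 1 + z + 2/3z²
  so R(z) = 1 + z + 2/3z².

Find x<0 with |R(x)|<1.
x=-0.77: |R|=0.6253
R=1: x+2/3x²=0 ⇒ x=−3/2=-1.5000; min R=1−1/(4·2/3)=0.6250>−1
Confirm numerically:
  x=-1.430: |R|=0.93327 <1
  x=-0.906: |R|=0.64122 <1
  x=-0.758: |R|=0.62504 <1
  x=-0.697: |R|=0.62687 <1
  x=-1.874: |R|=1.46725 >1
  x=-1.601: |R|=1.10780 >1
  x=-1.600: |R|=1.10667 >1
Stable set (-1.5000, 0).

z* = -1.5000.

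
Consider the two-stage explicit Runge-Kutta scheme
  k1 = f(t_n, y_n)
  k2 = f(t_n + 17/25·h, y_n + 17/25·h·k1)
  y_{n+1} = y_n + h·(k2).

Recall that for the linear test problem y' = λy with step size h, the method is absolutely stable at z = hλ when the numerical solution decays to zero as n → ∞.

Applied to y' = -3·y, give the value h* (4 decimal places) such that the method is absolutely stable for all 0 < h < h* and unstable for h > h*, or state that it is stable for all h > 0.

Test eqn y'=λy, z=hλ:
  k1=λy_n ⇒ h·k1=z·y_n;  k2=λ(1+17/25z)y_n ⇒ h·k2=z(1+17/25z)y_n
  y_{n+1}/y_n = 1 + z(1+17/25z) = 1 + z + 17/25z²
  so R(z) = 1 + z + 17/25z².

Need |R(x)|<1, x<0.
x=-0.54: |R|=0.6583
R=1: x+17/25x²=0 ⇒ x=−25/17=-1.4706; min R=1−1/(4·17/25)=0.6324>−1
Confirm numerically:
  x=-1.322: |R|=0.86643 <1
  x=-1.103: |R|=0.72429 <1
  x=-1.006: |R|=0.68218 <1
  x=-2.030: |R|=1.77221 >1
  x=-1.908: |R|=1.56752 >1
  x=-1.857: |R|=1.48795 >1
Stable set (-1.4706, 0).

(-1.4706,0); λ=-3 ⇒ h* = (25/17)/3 = 0.4902.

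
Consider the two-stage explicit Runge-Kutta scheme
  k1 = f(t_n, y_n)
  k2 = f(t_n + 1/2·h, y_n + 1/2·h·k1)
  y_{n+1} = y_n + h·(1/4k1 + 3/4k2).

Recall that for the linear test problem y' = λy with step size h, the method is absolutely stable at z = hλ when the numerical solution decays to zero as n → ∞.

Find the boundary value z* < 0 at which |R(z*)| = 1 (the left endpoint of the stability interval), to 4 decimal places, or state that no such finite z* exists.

left endpoint -2.6667.

With y'=λy (z=hλ):
  k1=λy_n ⇒ h·k1=z·y_n;  k2=λ(1+1/2z)y_n ⇒ h·k2=z(1+1/2z)y_n
  y_{n+1}/y_n = 1 + 1/4z + 3/4z(1+1/2z) = 1 + z + 3/8z²
  Hence R(z) = 1 + z + 3/8z².

Need |R(x)|<1, x<0.
x=-1.32: |R|=0.3334
R=1: x+3/8x²=0 ⇒ x=−8/3=-2.6667; min R=1−1/(4·3/8)=0.3333>−1
Confirm numerically:
  x=-2.454: |R|=0.80429 <1
  x=-2.306: |R|=0.68811 <1
  x=-2.150: |R|=0.58344 <1
  x=-1.830: |R|=0.42584 <1
  x=-3.215: |R|=1.66108 >1
  x=-2.762: |R|=1.09874 >1
Stable set (-2.6667, 0).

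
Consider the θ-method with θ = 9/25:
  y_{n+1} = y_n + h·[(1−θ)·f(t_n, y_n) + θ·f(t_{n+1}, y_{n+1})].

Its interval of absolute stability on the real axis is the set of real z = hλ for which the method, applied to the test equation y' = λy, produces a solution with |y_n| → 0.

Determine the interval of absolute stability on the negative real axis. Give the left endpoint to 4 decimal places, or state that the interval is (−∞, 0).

z∈(-7.1429,0).

Set f=λy, z=hλ:
  y_{n+1} = y_n + z·[16/25·y_n + 9/25·y_{n+1}] ⇒ (1 − 9/25z)y_{n+1} = (1 + 16/25z)y_n
  R(z) = (1 + 16/25z)/(1 − 9/25z).

Need |R(x)|<1, x<0.
x=-1.77: |R|=0.0811
R=−1: 1+16/25x = −1+9/25x ⇒ -7/25x=2 ⇒ x=2/(-7/25)=-7.1429
Confirm numerically:
  x=-6.227: |R|=0.92089 <1
  x=-5.750: |R|=0.87296 <1
  x=-3.482: |R|=0.54514 <1
  x=-3.096: |R|=0.46413 <1
  x=-7.599: |R|=1.03419 >1
  x=-7.251: |R|=1.00839 >1
Interval (-7.1429, 0).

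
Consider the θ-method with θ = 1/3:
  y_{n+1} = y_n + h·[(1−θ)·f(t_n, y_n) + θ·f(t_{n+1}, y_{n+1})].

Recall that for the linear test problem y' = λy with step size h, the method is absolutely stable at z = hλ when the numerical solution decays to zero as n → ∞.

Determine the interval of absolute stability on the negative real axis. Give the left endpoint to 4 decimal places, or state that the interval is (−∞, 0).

(-6.0000, 0).

On y'=λy, z=hλ:
  y_{n+1} = y_n + z·[2/3·y_n + 1/3·y_{n+1}] ⇒ (1 − 1/3z)y_{n+1} = (1 + 2/3z)y_n
  R(z) = (1 + 2/3z)/(1 − 1/3z).

Find x<0 with |R(x)|<1.
x=-0.98: |R|=0.2613
R=−1: 1+2/3x = −1+1/3x ⇒ -1/3x=2 ⇒ x=2/(-1/3)=-6.0000
Confirm numerically:
  x=-4.452: |R|=0.79227 <1
  x=-3.750: |R|=0.66667 <1
  x=-2.518: |R|=0.36897 <1
  x=-6.335: |R|=1.03589 >1
  x=-6.203: |R|=1.02206 >1
Interval (-6.0000, 0).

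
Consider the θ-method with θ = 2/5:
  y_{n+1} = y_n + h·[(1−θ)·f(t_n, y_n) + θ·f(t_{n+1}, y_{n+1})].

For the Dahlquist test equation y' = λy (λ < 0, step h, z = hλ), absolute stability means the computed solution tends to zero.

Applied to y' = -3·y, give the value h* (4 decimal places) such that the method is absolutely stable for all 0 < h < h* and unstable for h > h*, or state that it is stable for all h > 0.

On y'=λy, z=hλ:
  y_{n+1} = y_n + z·[3/5·y_n + 2/5·y_{n+1}] ⇒ (1 − 2/5z)y_{n+1} = (1 + 3/5z)y_n
  Hence R(z) = (1 + 3/5z)/(1 − 2/5z).

Boundary: |R(x)|=1, x<0.
x=-1.12: |R|=0.2265
R=−1: 1+3/5x = −1+2/5x ⇒ -1/5x=2 ⇒ x=2/(-1/5)=-10.0000
Confirm numerically:
  x=-8.947: |R|=0.95401 <1
  x=-5.008: |R|=0.66755 <1
  x=-4.483: |R|=0.60497 <1
  x=-4.045: |R|=0.54507 <1
  x=-10.510: |R|=1.01960 >1
  x=-10.363: |R|=1.01411 >1
  x=-10.117: |R|=1.00464 >1
So |R|<1 on (-10.0000, 0).

(-10.0000,0); λ=-3 ⇒ h* = (10)/3 = 3.3333.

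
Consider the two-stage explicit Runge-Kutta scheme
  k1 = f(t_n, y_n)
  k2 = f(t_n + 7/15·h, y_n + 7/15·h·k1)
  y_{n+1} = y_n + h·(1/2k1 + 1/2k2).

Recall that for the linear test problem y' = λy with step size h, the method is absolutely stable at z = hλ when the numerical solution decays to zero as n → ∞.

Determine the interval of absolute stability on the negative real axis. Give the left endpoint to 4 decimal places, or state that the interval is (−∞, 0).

(-4.2857, 0).

With y'=λy (z=hλ):
  k1=λy_n ⇒ h·k1=z·y_n;  k2=λ(1+7/15z)y_n ⇒ h·k2=z(1+7/15z)y_n
  y_{n+1}/y_n = 1 + 1/2z + 1/2z(1+7/15z) = 1 + z + 7/30z²
  so R(z) = 1 + z + 7/30z².

Find x<0 with |R(x)|<1.
x=-0.83: |R|=0.3307
R=1: x+7/30x²=0 ⇒ x=−30/7=-4.2857; min R=1−1/(4·7/30)=-0.0714>−1
Confirm numerically:
  x=-2.432: |R|=0.05192 <1
  x=-2.316: |R|=0.06443 <1
  x=-1.780: |R|=0.04071 <1
  x=-4.706: |R|=1.46150 >1
  x=-4.497: |R|=1.22170 >1
  x=-4.467: |R|=1.18895 >1
Stable set (-4.2857, 0).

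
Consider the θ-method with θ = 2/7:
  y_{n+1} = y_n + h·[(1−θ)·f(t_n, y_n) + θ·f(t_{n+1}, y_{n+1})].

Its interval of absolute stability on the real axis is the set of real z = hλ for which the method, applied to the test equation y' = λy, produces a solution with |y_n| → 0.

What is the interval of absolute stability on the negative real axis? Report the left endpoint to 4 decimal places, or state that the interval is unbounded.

(-4.6667, 0).

Set f=λy, z=hλ:
  y_{n+1} = y_n + z·[5/7·y_n + 2/7·y_{n+1}] ⇒ (1 − 2/7z)y_{n+1} = (1 + 5/7z)y_n
  R(z) = (1 + 5/7z)/(1 − 2/7z).

Need |R(x)|<1, x<0.
x=-0.37: |R|=0.6654
R=−1: 1+5/7x = −1+2/7x ⇒ -3/7x=2 ⇒ x=2/(-3/7)=-4.6667
Confirm numerically:
  x=-4.337: |R|=0.93690 <1
  x=-2.138: |R|=0.32724 <1
  x=-2.095: |R|=0.31055 <1
  x=-4.957: |R|=1.05150 >1
  x=-4.755: |R|=1.01605 >1
Stable set (-4.6667, 0).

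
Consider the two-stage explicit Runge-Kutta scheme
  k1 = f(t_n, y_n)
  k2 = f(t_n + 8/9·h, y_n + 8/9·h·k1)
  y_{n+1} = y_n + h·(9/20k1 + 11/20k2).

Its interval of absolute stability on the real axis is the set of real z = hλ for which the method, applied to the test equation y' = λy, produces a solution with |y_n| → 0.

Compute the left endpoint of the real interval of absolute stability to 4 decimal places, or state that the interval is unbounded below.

On y'=λy, z=hλ:
  k1=λy_n ⇒ h·k1=z·y_n;  k2=λ(1+8/9z)y_n ⇒ h·k2=z(1+8/9z)y_n
  y_{n+1}/y_n = 1 + 9/20z + 11/20z(1+8/9z) = 1 + z + 22/45z²
  ⇒ R(z) = 1 + z + 22/45z².

Need |R(x)|<1, x<0.
x=-1.59: |R|=0.6460
R=1: x+22/45x²=0 ⇒ x=−45/22=-2.0455; min R=1−1/(4·22/45)=0.4886>−1
Confirm numerically:
  x=-1.859: |R|=0.83054 <1
  x=-1.673: |R|=0.69537 <1
  x=-1.461: |R|=0.58254 <1
  x=-1.033: |R|=0.48869 <1
  x=-2.424: |R|=1.44860 >1
  x=-2.290: |R|=1.27378 >1
  x=-2.237: |R|=1.20948 >1
Interval (-2.0455, 0).

z* = -2.0455.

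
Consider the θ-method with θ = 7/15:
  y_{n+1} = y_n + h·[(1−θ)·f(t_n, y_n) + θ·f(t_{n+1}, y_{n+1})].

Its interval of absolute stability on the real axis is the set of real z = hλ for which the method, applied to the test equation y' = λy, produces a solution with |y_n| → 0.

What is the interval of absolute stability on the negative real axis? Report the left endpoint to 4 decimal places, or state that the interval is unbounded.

Test eqn y'=λy, z=hλ:
  y_{n+1} = y_n + z·[8/15·y_n + 7/15·y_{n+1}] ⇒ (1 − 7/15z)y_{n+1} = (1 + 8/15z)y_n
  ⇒ R(z) = (1 + 8/15z)/(1 − 7/15z).

Find x<0 with |R(x)|<1.
x=-1.06: |R|=0.2908
R=−1: 1+8/15x = −1+7/15x ⇒ -1/15x=2 ⇒ x=2/(-1/15)=-30.0000
Confirm numerically:
  x=-29.449: |R|=0.99751 <1
  x=-28.025: |R|=0.99065 <1
  x=-27.359: |R|=0.98721 <1
  x=-13.605: |R|=0.85127 <1
  x=-30.530: |R|=1.00232 >1
  x=-30.462: |R|=1.00202 >1
  x=-30.386: |R|=1.00170 >1
So |R|<1 on (-30.0000, 0).

(-30.0000, 0).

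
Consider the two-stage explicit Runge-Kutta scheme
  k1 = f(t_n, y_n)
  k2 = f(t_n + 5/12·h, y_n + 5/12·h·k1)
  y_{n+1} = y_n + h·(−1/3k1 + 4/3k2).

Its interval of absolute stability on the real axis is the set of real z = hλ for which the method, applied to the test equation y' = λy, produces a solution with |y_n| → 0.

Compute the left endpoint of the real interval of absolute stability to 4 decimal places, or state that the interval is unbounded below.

Test eqn y'=λy, z=hλ:
  k1=λy_n ⇒ h·k1=z·y_n;  k2=λ(1+5/12z)y_n ⇒ h·k2=z(1+5/12z)y_n
  y_{n+1}/y_n = 1 − 1/3z + 4/3z(1+5/12z) = 1 + z + 5/9z²
  ⇒ R(z) = 1 + z + 5/9z².

Find x<0 with |R(x)|<1.
x=-0.73: |R|=0.5661
R=1: x+5/9x²=0 ⇒ x=−9/5=-1.8000; min R=1−1/(4·5/9)=0.5500>−1
Confirm numerically:
  x=-1.499: |R|=0.74933 <1
  x=-0.910: |R|=0.55006 <1
  x=-0.764: |R|=0.56028 <1
  x=-2.193: |R|=1.47881 >1
  x=-1.941: |R|=1.15204 >1
So |R|<1 on (-1.8000, 0).

z* = -1.8000.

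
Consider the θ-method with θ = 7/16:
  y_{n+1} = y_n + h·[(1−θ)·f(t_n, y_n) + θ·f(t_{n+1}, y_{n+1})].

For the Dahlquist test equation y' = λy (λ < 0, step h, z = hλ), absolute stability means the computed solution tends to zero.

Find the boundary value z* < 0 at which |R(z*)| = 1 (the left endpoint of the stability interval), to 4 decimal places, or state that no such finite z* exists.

With y'=λy (z=hλ):
  y_{n+1} = y_n + z·[9/16·y_n + 7/16·y_{n+1}] ⇒ (1 − 7/16z)y_{n+1} = (1 + 9/16z)y_n
  R(z) = (1 + 9/16z)/(1 − 7/16z).

Boundary: |R(x)|=1, x<0.
x=-0.62: |R|=0.5123
R=−1: 1+9/16x = −1+7/16x ⇒ -1/8x=2 ⇒ x=2/(-1/8)=-16.0000
Confirm numerically:
  x=-13.302: |R|=0.95055 <1
  x=-11.098: |R|=0.89535 <1
  x=-10.661: |R|=0.88218 <1
  x=-16.447: |R|=1.00682 >1
  x=-16.267: |R|=1.00411 >1
  x=-16.086: |R|=1.00134 >1
Interval (-16.0000, 0).

z* = -16.0000.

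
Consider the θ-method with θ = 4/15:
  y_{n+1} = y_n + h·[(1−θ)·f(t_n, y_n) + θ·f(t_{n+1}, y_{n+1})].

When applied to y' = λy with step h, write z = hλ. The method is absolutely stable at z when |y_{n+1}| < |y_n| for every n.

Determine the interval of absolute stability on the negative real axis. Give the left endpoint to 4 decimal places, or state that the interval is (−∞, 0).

On y'=λy, z=hλ:
  y_{n+1} = y_n + z·[11/15·y_n + 4/15·y_{n+1}] ⇒ (1 − 4/15z)y_{n+1} = (1 + 11/15z)y_n
  Hence R(z) = (1 + 11/15z)/(1 − 4/15z).

Need |R(x)|<1, x<0.
x=-0.4: |R|=0.6386
R=−1: 1+11/15x = −1+4/15x ⇒ -7/15x=2 ⇒ x=2/(-7/15)=-4.2857
Confirm numerically:
  x=-2.804: |R|=0.60436 <1
  x=-2.452: |R|=0.48259 <1
  x=-2.276: |R|=0.41636 <1
  x=-1.879: |R|=0.25178 <1
  x=-4.784: |R|=1.10218 >1
  x=-4.702: |R|=1.08619 >1
  x=-4.459: |R|=1.03694 >1
Interval (-4.2857, 0).

z∈(-4.2857,0).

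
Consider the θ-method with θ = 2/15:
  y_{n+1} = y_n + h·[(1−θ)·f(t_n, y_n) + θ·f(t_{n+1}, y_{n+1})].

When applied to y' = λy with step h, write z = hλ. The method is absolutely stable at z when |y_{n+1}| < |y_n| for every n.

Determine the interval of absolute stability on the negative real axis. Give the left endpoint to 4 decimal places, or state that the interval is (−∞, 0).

(-2.7273, 0).

Set f=λy, z=hλ:
  y_{n+1} = y_n + z·[13/15·y_n + 2/15·y_{n+1}] ⇒ (1 − 2/15z)y_{n+1} = (1 + 13/15z)y_n
  R(z) = (1 + 13/15z)/(1 − 2/15z).

Find x<0 with |R(x)|<1.
x=-0.86: |R|=0.2285
R=−1: 1+13/15x = −1+2/15x ⇒ -11/15x=2 ⇒ x=2/(-11/15)=-2.7273
Confirm numerically:
  x=-2.698: |R|=0.98421 <1
  x=-2.238: |R|=0.72366 <1
  x=-2.043: |R|=0.60563 <1
  x=-1.388: |R|=0.17124 <1
  x=-3.050: |R|=1.16825 >1
  x=-3.008: |R|=1.14694 >1
Stable set (-2.7273, 0).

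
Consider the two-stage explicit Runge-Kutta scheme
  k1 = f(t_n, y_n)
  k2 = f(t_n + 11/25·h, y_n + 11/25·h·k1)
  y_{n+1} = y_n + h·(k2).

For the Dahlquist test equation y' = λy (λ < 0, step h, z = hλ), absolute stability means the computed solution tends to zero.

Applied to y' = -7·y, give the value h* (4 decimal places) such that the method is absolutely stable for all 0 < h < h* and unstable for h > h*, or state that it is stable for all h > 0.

(-2.2727,0); λ=-7 ⇒ h* = (25/11)/7 = 0.3247.

With y'=λy (z=hλ):
  k1=λy_n ⇒ h·k1=z·y_n;  k2=λ(1+11/25z)y_n ⇒ h·k2=z(1+11/25z)y_n
  y_{n+1}/y_n = 1 + z(1+11/25z) = 1 + z + 11/25z²
  R(z) = 1 + z + 11/25z².

Solve |R(x)|<1 on ℝ⁻.
x=-0.64: |R|=0.5402
R=1: x+11/25x²=0 ⇒ x=−25/11=-2.2727; min R=1−1/(4·11/25)=0.4318>−1
Confirm numerically:
  x=-2.249: |R|=0.97652 <1
  x=-2.124: |R|=0.86101 <1
  x=-1.079: |R|=0.43327 <1
  x=-1.068: |R|=0.43387 <1
  x=-2.703: |R|=1.51173 >1
  x=-2.550: |R|=1.31110 >1
So |R|<1 on (-2.2727, 0).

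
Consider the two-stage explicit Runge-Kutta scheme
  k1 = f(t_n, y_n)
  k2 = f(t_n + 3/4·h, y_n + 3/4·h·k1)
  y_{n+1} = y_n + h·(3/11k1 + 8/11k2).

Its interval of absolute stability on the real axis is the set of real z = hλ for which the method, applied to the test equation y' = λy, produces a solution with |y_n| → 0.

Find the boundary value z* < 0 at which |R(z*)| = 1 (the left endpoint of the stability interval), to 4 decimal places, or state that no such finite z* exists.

Set f=λy, z=hλ:
  k1=λy_n ⇒ h·k1=z·y_n;  k2=λ(1+3/4z)y_n ⇒ h·k2=z(1+3/4z)y_n
  y_{n+1}/y_n = 1 + 3/11z + 8/11z(1+3/4z) = 1 + z + 6/11z²
  Hence R(z) = 1 + z + 6/11z².

Need |R(x)|<1, x<0.
x=-1.14: |R|=0.5689
R=1: x+6/11x²=0 ⇒ x=−11/6=-1.8333; min R=1−1/(4·6/11)=0.5417>−1
Confirm numerically:
  x=-1.590: |R|=0.78896 <1
  x=-1.556: |R|=0.76462 <1
  x=-1.547: |R|=0.75839 <1
  x=-0.986: |R|=0.54429 <1
  x=-1.914: |R|=1.08422 >1
  x=-1.877: |R|=1.04471 >1
Stable set (-1.8333, 0).

left endpoint -1.8333.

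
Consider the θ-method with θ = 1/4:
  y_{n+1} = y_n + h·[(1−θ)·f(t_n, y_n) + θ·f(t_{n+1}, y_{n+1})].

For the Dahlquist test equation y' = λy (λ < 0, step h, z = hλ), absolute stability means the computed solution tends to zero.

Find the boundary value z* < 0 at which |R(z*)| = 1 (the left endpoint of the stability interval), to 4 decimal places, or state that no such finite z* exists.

Test eqn y'=λy, z=hλ:
  y_{n+1} = y_n + z·[3/4·y_n + 1/4·y_{n+1}] ⇒ (1 − 1/4z)y_{n+1} = (1 + 3/4z)y_n
  R(z) = (1 + 3/4z)/(1 − 1/4z).

Boundary: |R(x)|=1, x<0.
x=-1.67: |R|=0.1781
R=−1: 1+3/4x = −1+1/4x ⇒ -1/2x=2 ⇒ x=2/(-1/2)=-4.0000
Confirm numerically:
  x=-3.417: |R|=0.84279 <1
  x=-3.400: |R|=0.83784 <1
  x=-2.819: |R|=0.65361 <1
  x=-4.166: |R|=1.04066 >1
  x=-4.135: |R|=1.03319 >1
Interval (-4.0000, 0).

left endpoint -4.0000.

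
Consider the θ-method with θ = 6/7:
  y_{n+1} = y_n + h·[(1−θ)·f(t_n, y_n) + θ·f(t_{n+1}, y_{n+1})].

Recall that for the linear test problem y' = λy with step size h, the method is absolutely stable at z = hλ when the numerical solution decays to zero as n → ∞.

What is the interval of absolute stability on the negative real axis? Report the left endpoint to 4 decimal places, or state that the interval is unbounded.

(−∞, 0) — no finite endpoint.

With y'=λy (z=hλ):
  y_{n+1} = y_n + z·[1/7·y_n + 6/7·y_{n+1}] ⇒ (1 − 6/7z)y_{n+1} = (1 + 1/7z)y_n
  ⇒ R(z) = (1 + 1/7z)/(1 − 6/7z).

Find x<0 with |R(x)|<1.
x=-1.09: |R|=0.4365
x=-2: |R|=0.2632
x=-10: |R|=0.0448
x=-100: |R|=0.1532
θ=6/7≥1/2 ⇒ |1+1/7x|<|1−6/7x| ∀x<0 ⇒ interval (−∞,0).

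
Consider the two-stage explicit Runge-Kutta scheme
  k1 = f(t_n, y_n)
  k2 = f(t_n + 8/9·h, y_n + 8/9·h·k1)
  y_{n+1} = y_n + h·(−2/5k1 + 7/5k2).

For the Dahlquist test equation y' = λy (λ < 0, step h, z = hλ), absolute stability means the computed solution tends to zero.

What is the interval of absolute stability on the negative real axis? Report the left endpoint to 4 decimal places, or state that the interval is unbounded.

Test eqn y'=λy, z=hλ:
  k1=λy_n ⇒ h·k1=z·y_n;  k2=λ(1+8/9z)y_n ⇒ h·k2=z(1+8/9z)y_n
  y_{n+1}/y_n = 1 − 2/5z + 7/5z(1+8/9z) = 1 + z + 56/45z²
  R(z) = 1 + z + 56/45z².

Find x<0 with |R(x)|<1.
x=-0.57: |R|=0.8343
R=1: x+56/45x²=0 ⇒ x=−45/56=-0.8036; min R=1−1/(4·56/45)=0.7991>−1
Confirm numerically:
  x=-0.696: |R|=0.90683 <1
  x=-0.513: |R|=0.81450 <1
  x=-0.467: |R|=0.80440 <1
  x=-0.422: |R|=0.79962 <1
  x=-1.036: |R|=1.29966 >1
  x=-1.003: |R|=1.24892 >1
  x=-1.000: |R|=1.24444 >1
So |R|<1 on (-0.8036, 0).

(-0.8036, 0).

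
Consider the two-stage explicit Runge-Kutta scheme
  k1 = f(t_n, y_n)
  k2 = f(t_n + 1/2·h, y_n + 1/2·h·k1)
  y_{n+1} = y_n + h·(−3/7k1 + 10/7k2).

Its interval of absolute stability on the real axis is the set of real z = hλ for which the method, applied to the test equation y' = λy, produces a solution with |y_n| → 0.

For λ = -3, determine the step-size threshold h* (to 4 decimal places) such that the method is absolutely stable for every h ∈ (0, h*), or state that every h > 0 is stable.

Set f=λy, z=hλ:
  k1=λy_n ⇒ h·k1=z·y_n;  k2=λ(1+1/2z)y_n ⇒ h·k2=z(1+1/2z)y_n
  y_{n+1}/y_n = 1 − 3/7z + 10/7z(1+1/2z) = 1 + z + 5/7z²
  R(z) = 1 + z + 5/7z².

Boundary: |R(x)|=1, x<0.
x=-0.61: |R|=0.6558
R=1: x+5/7x²=0 ⇒ x=−7/5=-1.4000; min R=1−1/(4·5/7)=0.6500>−1
Confirm numerically:
  x=-1.103: |R|=0.76601 <1
  x=-0.800: |R|=0.65714 <1
  x=-0.651: |R|=0.65172 <1
  x=-0.591: |R|=0.65849 <1
  x=-1.936: |R|=1.74121 >1
  x=-1.925: |R|=1.72188 >1
  x=-1.533: |R|=1.14563 >1
So |R|<1 on (-1.4000, 0).

(-1.4000,0); λ=-3 ⇒ h* = (7/5)/3 = 0.4667.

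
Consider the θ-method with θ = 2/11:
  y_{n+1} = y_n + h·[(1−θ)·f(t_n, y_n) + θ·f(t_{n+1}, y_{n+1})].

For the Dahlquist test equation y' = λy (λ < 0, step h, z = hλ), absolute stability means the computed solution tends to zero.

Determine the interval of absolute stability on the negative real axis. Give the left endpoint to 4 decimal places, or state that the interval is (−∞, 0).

z∈(-3.1429,0).

On y'=λy, z=hλ:
  y_{n+1} = y_n + z·[9/11·y_n + 2/11·y_{n+1}] ⇒ (1 − 2/11z)y_{n+1} = (1 + 9/11z)y_n
  R(z) = (1 + 9/11z)/(1 − 2/11z).

Find x<0 with |R(x)|<1.
x=-1.08: |R|=0.0973
R=−1: 1+9/11x = −1+2/11x ⇒ -7/11x=2 ⇒ x=2/(-7/11)=-3.1429
Confirm numerically:
  x=-3.109: |R|=0.98624 <1
  x=-2.174: |R|=0.55812 <1
  x=-1.398: |R|=0.11467 <1
  x=-3.523: |R|=1.14746 >1
  x=-3.430: |R|=1.11254 >1
So |R|<1 on (-3.1429, 0).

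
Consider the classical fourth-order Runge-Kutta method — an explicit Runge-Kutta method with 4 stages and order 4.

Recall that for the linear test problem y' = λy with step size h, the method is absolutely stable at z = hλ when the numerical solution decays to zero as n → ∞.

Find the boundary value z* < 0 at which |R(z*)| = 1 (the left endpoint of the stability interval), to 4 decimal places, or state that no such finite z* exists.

Set f=λy, z=hλ:
  order 4, 4-stage ⇒ R(z)=1+z+z^2/2+z^3/6+z^4/24
  (e.g. R(-1.3)=0.29784, |R|=0.29784)

Boundary: |R(x)|=1, x<0.
x=-1.3: |R|=0.2978
|R(-2.94)|=1.2594 |R(-1.59)|=0.2704 |R(-0.8)|=0.4517
Bisect:
  x_lo=-3.2673 |R|=2.0056  x_hi=-0.3348 |R|=0.7155
  mid=-1.80104 |R|=0.28556 →hi
  mid=-2.53418 |R|=0.68287 →hi
  mid=-2.90075 |R|=1.18850 →lo
  mid=-2.71747 |R|=0.90246 →hi
  mid=-2.80911 |R|=1.03651 →lo
  mid=-2.76329 |R|=0.96733 →hi
  mid=-2.78620 |R|=1.00137 →lo
  mid=-2.77474 |R|=0.98421 →hi
  ...
  [-2.78531,-2.78513] ⇒ x*=-2.7853
So |R|<1 on (-2.7853, 0).

z* = -2.7853.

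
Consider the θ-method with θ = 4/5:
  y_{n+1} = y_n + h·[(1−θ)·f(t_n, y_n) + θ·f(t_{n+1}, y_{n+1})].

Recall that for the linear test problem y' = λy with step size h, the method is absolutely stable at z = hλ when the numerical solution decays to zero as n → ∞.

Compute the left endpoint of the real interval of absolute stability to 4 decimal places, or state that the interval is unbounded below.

unbounded; (−∞, 0).

Test eqn y'=λy, z=hλ:
  y_{n+1} = y_n + z·[1/5·y_n + 4/5·y_{n+1}] ⇒ (1 − 4/5z)y_{n+1} = (1 + 1/5z)y_n
  Hence R(z) = (1 + 1/5z)/(1 − 4/5z).

Need |R(x)|<1, x<0.
x=-1.62: |R|=0.2944
x=-2: |R|=0.2308
x=-10: |R|=0.1111
x=-100: |R|=0.2346
θ=4/5≥1/2 ⇒ |1+1/5x|<|1−4/5x| ∀x<0 ⇒ stable on all of ℝ⁻.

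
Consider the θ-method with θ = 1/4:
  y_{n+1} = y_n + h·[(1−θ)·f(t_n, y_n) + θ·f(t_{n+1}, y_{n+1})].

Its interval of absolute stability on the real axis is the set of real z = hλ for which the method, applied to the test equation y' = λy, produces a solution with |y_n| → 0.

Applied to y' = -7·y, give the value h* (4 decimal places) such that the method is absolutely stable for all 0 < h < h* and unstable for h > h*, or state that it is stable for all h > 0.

(-4.0000,0); λ=-7 ⇒ h* = (4)/7 = 0.5714.

On y'=λy, z=hλ:
  y_{n+1} = y_n + z·[3/4·y_n + 1/4·y_{n+1}] ⇒ (1 − 1/4z)y_{n+1} = (1 + 3/4z)y_n
  Hence R(z) = (1 + 3/4z)/(1 − 1/4z).

Need |R(x)|<1, x<0.
x=-0.65: |R|=0.4409
R=−1: 1+3/4x = −1+1/4x ⇒ -1/2x=2 ⇒ x=2/(-1/2)=-4.0000
Confirm numerically:
  x=-3.278: |R|=0.80159 <1
  x=-2.922: |R|=0.68853 <1
  x=-2.815: |R|=0.65224 <1
  x=-2.094: |R|=0.37447 <1
  x=-4.582: |R|=1.13563 >1
  x=-4.490: |R|=1.11543 >1
  x=-4.438: |R|=1.10382 >1
Stable set (-4.0000, 0).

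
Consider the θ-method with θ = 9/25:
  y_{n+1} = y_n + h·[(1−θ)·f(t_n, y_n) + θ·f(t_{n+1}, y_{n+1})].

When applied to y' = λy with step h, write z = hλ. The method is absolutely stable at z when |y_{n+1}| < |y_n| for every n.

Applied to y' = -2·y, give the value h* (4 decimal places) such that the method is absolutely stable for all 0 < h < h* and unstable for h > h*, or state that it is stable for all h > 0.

(-7.1429,0); λ=-2 ⇒ h* = (50/7)/2 = 3.5714.

Set f=λy, z=hλ:
  y_{n+1} = y_n + z·[16/25·y_n + 9/25·y_{n+1}] ⇒ (1 − 9/25z)y_{n+1} = (1 + 16/25z)y_n
  ⇒ R(z) = (1 + 16/25z)/(1 − 9/25z).

Need |R(x)|<1, x<0.
x=-0.77: |R|=0.3971
R=−1: 1+16/25x = −1+9/25x ⇒ -7/25x=2 ⇒ x=2/(-7/25)=-7.1429
Confirm numerically:
  x=-6.277: |R|=0.92563 <1
  x=-3.678: |R|=0.58256 <1
  x=-3.140: |R|=0.47390 <1
  x=-7.674: |R|=1.03953 >1
  x=-7.204: |R|=1.00476 >1
So |R|<1 on (-7.1429, 0).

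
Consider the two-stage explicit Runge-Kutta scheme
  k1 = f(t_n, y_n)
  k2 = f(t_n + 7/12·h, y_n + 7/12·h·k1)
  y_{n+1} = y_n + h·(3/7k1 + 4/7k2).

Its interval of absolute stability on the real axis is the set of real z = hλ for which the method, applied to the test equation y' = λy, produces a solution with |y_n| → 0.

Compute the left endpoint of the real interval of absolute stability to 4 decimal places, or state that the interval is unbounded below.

z* = -3.0000.

With y'=λy (z=hλ):
  k1=λy_n ⇒ h·k1=z·y_n;  k2=λ(1+7/12z)y_n ⇒ h·k2=z(1+7/12z)y_n
  y_{n+1}/y_n = 1 + 3/7z + 4/7z(1+7/12z) = 1 + z + 1/3z²
  Hence R(z) = 1 + z + 1/3z².

Need |R(x)|<1, x<0.
x=-1.76: |R|=0.2725
R=1: x+1/3x²=0 ⇒ x=−3=-3.0000; min R=1−1/(4·1/3)=0.2500>−1
Confirm numerically:
  x=-2.895: |R|=0.89867 <1
  x=-2.306: |R|=0.46655 <1
  x=-1.552: |R|=0.25090 <1
  x=-1.216: |R|=0.27689 <1
  x=-3.573: |R|=1.68244 >1
  x=-3.526: |R|=1.61823 >1
Stable set (-3.0000, 0).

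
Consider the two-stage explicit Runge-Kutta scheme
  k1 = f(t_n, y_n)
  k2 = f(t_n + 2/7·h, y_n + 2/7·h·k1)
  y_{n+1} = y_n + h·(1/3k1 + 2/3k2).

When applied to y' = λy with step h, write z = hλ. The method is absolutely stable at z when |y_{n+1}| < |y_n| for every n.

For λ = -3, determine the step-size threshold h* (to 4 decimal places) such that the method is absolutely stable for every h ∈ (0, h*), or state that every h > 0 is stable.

Set f=λy, z=hλ:
  k1=λy_n ⇒ h·k1=z·y_n;  k2=λ(1+2/7z)y_n ⇒ h·k2=z(1+2/7z)y_n
  y_{n+1}/y_n = 1 + 1/3z + 2/3z(1+2/7z) = 1 + z + 4/21z²
  Hence R(z) = 1 + z + 4/21z².

Find x<0 with |R(x)|<1.
x=-1.47: |R|=0.0584
R=1: x+4/21x²=0 ⇒ x=−21/4=-5.2500; min R=1−1/(4·4/21)=-0.3125>−1
Confirm numerically:
  x=-4.538: |R|=0.38456 <1
  x=-4.369: |R|=0.26684 <1
  x=-4.348: |R|=0.25297 <1
  x=-4.059: |R|=0.07919 <1
  x=-5.581: |R|=1.35187 >1
  x=-5.423: |R|=1.17870 >1
  x=-5.369: |R|=1.12170 >1
Interval (-5.2500, 0).

(-5.2500,0); λ=-3 ⇒ h* = (21/4)/3 = 1.7500.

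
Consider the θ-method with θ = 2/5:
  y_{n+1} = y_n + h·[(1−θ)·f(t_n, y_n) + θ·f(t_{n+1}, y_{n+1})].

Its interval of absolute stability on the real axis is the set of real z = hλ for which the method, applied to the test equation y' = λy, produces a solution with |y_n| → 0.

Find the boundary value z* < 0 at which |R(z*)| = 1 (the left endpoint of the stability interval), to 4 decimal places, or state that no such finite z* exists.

left endpoint -10.0000.

On y'=λy, z=hλ:
  y_{n+1} = y_n + z·[3/5·y_n + 2/5·y_{n+1}] ⇒ (1 − 2/5z)y_{n+1} = (1 + 3/5z)y_n
  so R(z) = (1 + 3/5z)/(1 − 2/5z).

Need |R(x)|<1, x<0.
x=-0.99: |R|=0.2908
R=−1: 1+3/5x = −1+2/5x ⇒ -1/5x=2 ⇒ x=2/(-1/5)=-10.0000
Confirm numerically:
  x=-9.883: |R|=0.99528 <1
  x=-8.689: |R|=0.94142 <1
  x=-5.213: |R|=0.68968 <1
  x=-4.590: |R|=0.61848 <1
  x=-10.278: |R|=1.01088 >1
  x=-10.227: |R|=1.00892 >1
Stable set (-10.0000, 0).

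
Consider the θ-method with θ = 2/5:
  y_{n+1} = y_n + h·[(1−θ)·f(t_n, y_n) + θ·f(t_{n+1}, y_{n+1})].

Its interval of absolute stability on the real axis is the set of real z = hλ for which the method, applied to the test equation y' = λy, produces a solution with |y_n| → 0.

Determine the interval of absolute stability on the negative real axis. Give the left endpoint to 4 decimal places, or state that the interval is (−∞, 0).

(-10.0000, 0).

Set f=λy, z=hλ:
  y_{n+1} = y_n + z·[3/5·y_n + 2/5·y_{n+1}] ⇒ (1 − 2/5z)y_{n+1} = (1 + 3/5z)y_n
  ⇒ R(z) = (1 + 3/5z)/(1 − 2/5z).

Find x<0 with |R(x)|<1.
x=-0.5: |R|=0.5833
R=−1: 1+3/5x = −1+2/5x ⇒ -1/5x=2 ⇒ x=2/(-1/5)=-10.0000
Confirm numerically:
  x=-7.481: |R|=0.87381 <1
  x=-6.229: |R|=0.78400 <1
  x=-4.843: |R|=0.64885 <1
  x=-10.575: |R|=1.02199 >1
  x=-10.533: |R|=1.02045 >1
Interval (-10.0000, 0).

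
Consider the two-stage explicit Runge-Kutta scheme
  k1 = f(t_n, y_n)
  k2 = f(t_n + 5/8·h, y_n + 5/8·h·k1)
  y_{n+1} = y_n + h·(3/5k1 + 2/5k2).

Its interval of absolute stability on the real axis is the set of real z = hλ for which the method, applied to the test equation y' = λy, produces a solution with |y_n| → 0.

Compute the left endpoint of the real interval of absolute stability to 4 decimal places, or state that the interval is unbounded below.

left endpoint -4.0000.

With y'=λy (z=hλ):
  k1=λy_n ⇒ h·k1=z·y_n;  k2=λ(1+5/8z)y_n ⇒ h·k2=z(1+5/8z)y_n
  y_{n+1}/y_n = 1 + 3/5z + 2/5z(1+5/8z) = 1 + z + 1/4z²
  ⇒ R(z) = 1 + z + 1/4z².

Find x<0 with |R(x)|<1.
x=-1.44: |R|=0.0784
R=1: x+1/4x²=0 ⇒ x=−4=-4.0000; min R=1−1/(4·1/4)=0.0000>−1
Confirm numerically:
  x=-2.672: |R|=0.11290 <1
  x=-1.824: |R|=0.00774 <1
  x=-1.723: |R|=0.01918 <1
  x=-4.326: |R|=1.35257 >1
  x=-4.155: |R|=1.16101 >1
  x=-4.099: |R|=1.10145 >1
Stable set (-4.0000, 0).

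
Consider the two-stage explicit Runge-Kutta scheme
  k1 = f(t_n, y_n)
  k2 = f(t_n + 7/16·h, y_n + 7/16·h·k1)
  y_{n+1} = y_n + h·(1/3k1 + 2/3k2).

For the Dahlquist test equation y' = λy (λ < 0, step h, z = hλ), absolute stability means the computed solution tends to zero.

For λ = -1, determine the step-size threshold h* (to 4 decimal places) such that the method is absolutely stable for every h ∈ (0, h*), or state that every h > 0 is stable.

(-3.4286,0); λ=-1 ⇒ h* = (24/7)/1 = 3.4286.

On y'=λy, z=hλ:
  k1=λy_n ⇒ h·k1=z·y_n;  k2=λ(1+7/16z)y_n ⇒ h·k2=z(1+7/16z)y_n
  y_{n+1}/y_n = 1 + 1/3z + 2/3z(1+7/16z) = 1 + z + 7/24z²
  ⇒ R(z) = 1 + z + 7/24z².

Solve |R(x)|<1 on ℝ⁻.
x=-0.82: |R|=0.3761
R=1: x+7/24x²=0 ⇒ x=−24/7=-3.4286; min R=1−1/(4·7/24)=0.1429>−1
Confirm numerically:
  x=-3.288: |R|=0.86519 <1
  x=-2.164: |R|=0.20184 <1
  x=-1.817: |R|=0.14593 <1
  x=-3.895: |R|=1.52988 >1
  x=-3.733: |R|=1.33146 >1
  x=-3.612: |R|=1.19324 >1
Stable set (-3.4286, 0).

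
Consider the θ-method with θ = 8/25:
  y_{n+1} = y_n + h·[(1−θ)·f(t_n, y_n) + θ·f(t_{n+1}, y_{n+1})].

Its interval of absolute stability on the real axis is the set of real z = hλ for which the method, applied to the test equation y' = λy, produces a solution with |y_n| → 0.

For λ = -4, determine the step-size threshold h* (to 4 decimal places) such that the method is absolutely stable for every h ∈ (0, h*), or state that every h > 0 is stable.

(-5.5556,0); λ=-4 ⇒ h* = (50/9)/4 = 1.3889.

Set f=λy, z=hλ:
  y_{n+1} = y_n + z·[17/25·y_n + 8/25·y_{n+1}] ⇒ (1 − 8/25z)y_{n+1} = (1 + 17/25z)y_n
  ⇒ R(z) = (1 + 17/25z)/(1 − 8/25z).

Find x<0 with |R(x)|<1.
x=-1.41: |R|=0.0284
R=−1: 1+17/25x = −1+8/25x ⇒ -9/25x=2 ⇒ x=2/(-9/25)=-5.5556
Confirm numerically:
  x=-4.518: |R|=0.84728 <1
  x=-4.383: |R|=0.82430 <1
  x=-2.571: |R|=0.41053 <1
  x=-5.914: |R|=1.04461 >1
  x=-5.622: |R|=1.00855 >1
Interval (-5.5556, 0).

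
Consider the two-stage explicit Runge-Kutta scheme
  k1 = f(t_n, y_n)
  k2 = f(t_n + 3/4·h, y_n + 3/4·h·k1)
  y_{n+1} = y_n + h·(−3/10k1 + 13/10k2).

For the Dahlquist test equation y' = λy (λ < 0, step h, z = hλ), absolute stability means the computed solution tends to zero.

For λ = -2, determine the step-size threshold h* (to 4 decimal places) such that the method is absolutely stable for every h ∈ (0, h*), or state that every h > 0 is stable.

Test eqn y'=λy, z=hλ:
  k1=λy_n ⇒ h·k1=z·y_n;  k2=λ(1+3/4z)y_n ⇒ h·k2=z(1+3/4z)y_n
  y_{n+1}/y_n = 1 − 3/10z + 13/10z(1+3/4z) = 1 + z + 39/40z²
  so R(z) = 1 + z + 39/40z².

Boundary: |R(x)|=1, x<0.
x=-0.43: |R|=0.7503
R=1: x+39/40x²=0 ⇒ x=−40/39=-1.0256; min R=1−1/(4·39/40)=0.7436>−1
Confirm numerically:
  x=-0.984: |R|=0.96005 <1
  x=-0.963: |R|=0.94118 <1
  x=-0.859: |R|=0.86043 <1
  x=-0.685: |R|=0.77249 <1
  x=-1.379: |R|=1.47510 >1
  x=-1.087: |R|=1.06503 >1
Interval (-1.0256, 0).

(-1.0256,0); λ=-2 ⇒ h* = (40/39)/2 = 0.5128.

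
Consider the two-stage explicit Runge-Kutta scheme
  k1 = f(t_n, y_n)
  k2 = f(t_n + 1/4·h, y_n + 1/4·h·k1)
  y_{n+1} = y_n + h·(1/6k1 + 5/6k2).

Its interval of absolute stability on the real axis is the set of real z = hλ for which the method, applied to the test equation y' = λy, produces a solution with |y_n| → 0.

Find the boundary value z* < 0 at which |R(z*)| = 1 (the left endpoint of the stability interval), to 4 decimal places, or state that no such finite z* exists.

With y'=λy (z=hλ):
  k1=λy_n ⇒ h·k1=z·y_n;  k2=λ(1+1/4z)y_n ⇒ h·k2=z(1+1/4z)y_n
  y_{n+1}/y_n = 1 + 1/6z + 5/6z(1+1/4z) = 1 + z + 5/24z²
  R(z) = 1 + z + 5/24z².

Solve |R(x)|<1 on ℝ⁻.
x=-1.25: |R|=0.0755
R=1: x+5/24x²=0 ⇒ x=−24/5=-4.8000; min R=1−1/(4·5/24)=-0.2000>−1
Confirm numerically:
  x=-4.772: |R|=0.97216 <1
  x=-3.480: |R|=0.04300 <1
  x=-2.948: |R|=0.13744 <1
  x=-2.060: |R|=0.17592 <1
  x=-5.140: |R|=1.36408 >1
  x=-5.085: |R|=1.30192 >1
Stable set (-4.8000, 0).

z* = -4.8000.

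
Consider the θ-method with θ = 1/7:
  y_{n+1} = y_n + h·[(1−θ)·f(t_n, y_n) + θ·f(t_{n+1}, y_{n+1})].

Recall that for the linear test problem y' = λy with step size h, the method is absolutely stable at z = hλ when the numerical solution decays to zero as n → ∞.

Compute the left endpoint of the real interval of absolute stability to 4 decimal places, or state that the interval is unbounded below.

With y'=λy (z=hλ):
  y_{n+1} = y_n + z·[6/7·y_n + 1/7·y_{n+1}] ⇒ (1 − 1/7z)y_{n+1} = (1 + 6/7z)y_n
  so R(z) = (1 + 6/7z)/(1 − 1/7z).

Need |R(x)|<1, x<0.
x=-0.43: |R|=0.5949
R=−1: 1+6/7x = −1+1/7x ⇒ -5/7x=2 ⇒ x=2/(-5/7)=-2.8000
Confirm numerically:
  x=-2.678: |R|=0.93697 <1
  x=-2.476: |R|=0.82904 <1
  x=-2.418: |R|=0.79720 <1
  x=-1.270: |R|=0.07497 <1
  x=-3.382: |R|=1.28029 >1
  x=-3.281: |R|=1.23393 >1
  x=-2.914: |R|=1.05749 >1
Stable set (-2.8000, 0).

z* = -2.8000.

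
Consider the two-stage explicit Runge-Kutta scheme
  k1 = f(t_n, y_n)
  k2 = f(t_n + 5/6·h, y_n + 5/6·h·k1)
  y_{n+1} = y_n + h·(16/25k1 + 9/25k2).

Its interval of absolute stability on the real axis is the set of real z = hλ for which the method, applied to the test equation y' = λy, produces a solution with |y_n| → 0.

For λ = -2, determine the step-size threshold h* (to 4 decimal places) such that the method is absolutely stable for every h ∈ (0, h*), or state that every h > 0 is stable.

With y'=λy (z=hλ):
  k1=λy_n ⇒ h·k1=z·y_n;  k2=λ(1+5/6z)y_n ⇒ h·k2=z(1+5/6z)y_n
  y_{n+1}/y_n = 1 + 16/25z + 9/25z(1+5/6z) = 1 + z + 3/10z²
  so R(z) = 1 + z + 3/10z².

Find x<0 with |R(x)|<1.
x=-1.41: |R|=0.1864
R=1: x+3/10x²=0 ⇒ x=−10/3=-3.3333; min R=1−1/(4·3/10)=0.1667>−1
Confirm numerically:
  x=-3.279: |R|=0.94655 <1
  x=-3.268: |R|=0.93595 <1
  x=-1.978: |R|=0.19575 <1
  x=-1.583: |R|=0.16877 <1
  x=-3.539: |R|=1.21836 >1
  x=-3.359: |R|=1.02586 >1
So |R|<1 on (-3.3333, 0).

(-3.3333,0); λ=-2 ⇒ h* = (10/3)/2 = 1.6667.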